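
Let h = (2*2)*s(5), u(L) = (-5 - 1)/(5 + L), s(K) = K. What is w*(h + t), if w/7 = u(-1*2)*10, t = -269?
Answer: 34860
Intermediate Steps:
u(L) = -6/(5 + L)
h = 20 (h = (2*2)*5 = 4*5 = 20)
w = -140 (w = 7*(-6/(5 - 1*2)*10) = 7*(-6/(5 - 2)*10) = 7*(-6/3*10) = 7*(-6*1/3*10) = 7*(-2*10) = 7*(-20) = -140)
w*(h + t) = -140*(20 - 269) = -140*(-249) = 34860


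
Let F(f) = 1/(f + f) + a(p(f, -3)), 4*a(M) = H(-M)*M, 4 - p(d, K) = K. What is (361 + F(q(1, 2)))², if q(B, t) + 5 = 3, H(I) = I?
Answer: 485809/4 ≈ 1.2145e+5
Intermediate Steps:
q(B, t) = -2 (q(B, t) = -5 + 3 = -2)
p(d, K) = 4 - K
a(M) = -M²/4 (a(M) = ((-M)*M)/4 = (-M²)/4 = -M²/4)
F(f) = -49/4 + 1/(2*f) (F(f) = 1/(f + f) - (4 - 1*(-3))²/4 = 1/(2*f) - (4 + 3)²/4 = 1/(2*f) - ¼*7² = 1/(2*f) - ¼*49 = 1/(2*f) - 49/4 = -49/4 + 1/(2*f))
(361 + F(q(1, 2)))² = (361 + (¼)*(2 - 49*(-2))/(-2))² = (361 + (¼)*(-½)*(2 + 98))² = (361 + (¼)*(-½)*100)² = (361 - 25/2)² = (697/2)² = 485809/4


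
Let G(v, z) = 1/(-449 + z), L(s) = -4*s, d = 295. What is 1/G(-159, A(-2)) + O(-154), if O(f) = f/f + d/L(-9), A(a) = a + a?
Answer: -15977/36 ≈ -443.81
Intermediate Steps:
A(a) = 2*a
O(f) = 331/36 (O(f) = f/f + 295/((-4*(-9))) = 1 + 295/36 = 331/36)
1/G(-159, A(-2)) + O(-154) = 1/(1/(-449 + 2*(-2))) + 331/36 = 1/(1/(-449 - 4)) + 331/36 = 1/(1/(-453)) + 331/36 = 1/(-1/453) + 331/36 = -453 + 331/36 = -15977/36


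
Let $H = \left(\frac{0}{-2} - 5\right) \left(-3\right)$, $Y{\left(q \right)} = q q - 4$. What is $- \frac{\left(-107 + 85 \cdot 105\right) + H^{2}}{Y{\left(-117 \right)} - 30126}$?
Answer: $\frac{9043}{16441} \approx 0.55003$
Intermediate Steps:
$Y{\left(q \right)} = -4 + q^{2}$ ($Y{\left(q \right)} = q^{2} - 4 = -4 + q^{2}$)
$H = 15$ ($H = \left(0 \left(- \frac{1}{2}\right) - 5\right) \left(-3\right) = \left(0 - 5\right) \left(-3\right) = \left(-5\right) \left(-3\right) = 15$)
$- \frac{\left(-107 + 85 \cdot 105\right) + H^{2}}{Y{\left(-117 \right)} - 30126} = - \frac{\left(-107 + 85 \cdot 105\right) + 15^{2}}{\left(-4 + \left(-117\right)^{2}\right) - 30126} = - \frac{\left(-107 + 8925\right) + 225}{\left(-4 + 13689\right) - 30126} = - \frac{8818 + 225}{13685 - 30126} = - \frac{9043}{-16441} = - \frac{9043 \left(-1\right)}{16441} = \left(-1\right) \left(- \frac{9043}{16441}\right) = \frac{9043}{16441}$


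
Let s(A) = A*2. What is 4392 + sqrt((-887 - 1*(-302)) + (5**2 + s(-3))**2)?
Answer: 4392 + 4*I*sqrt(14) ≈ 4392.0 + 14.967*I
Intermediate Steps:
s(A) = 2*A
4392 + sqrt((-887 - 1*(-302)) + (5**2 + s(-3))**2) = 4392 + sqrt((-887 - 1*(-302)) + (5**2 + 2*(-3))**2) = 4392 + sqrt((-887 + 302) + (25 - 6)**2) = 4392 + sqrt(-585 + 19**2) = 4392 + sqrt(-585 + 361) = 4392 + sqrt(-224) = 4392 + 4*I*sqrt(14)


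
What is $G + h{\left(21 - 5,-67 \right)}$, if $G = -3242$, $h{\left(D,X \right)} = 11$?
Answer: $-3231$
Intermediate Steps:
$G + h{\left(21 - 5,-67 \right)} = -3242 + 11 = -3231$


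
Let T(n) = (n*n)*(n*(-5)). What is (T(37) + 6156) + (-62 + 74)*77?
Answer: -246185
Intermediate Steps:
T(n) = -5*n**3 (T(n) = n**2*(-5*n) = -5*n**3)
(T(37) + 6156) + (-62 + 74)*77 = (-5*37**3 + 6156) + (-62 + 74)*77 = (-5*50653 + 6156) + 12*77 = (-253265 + 6156) + 924 = -247109 + 924 = -246185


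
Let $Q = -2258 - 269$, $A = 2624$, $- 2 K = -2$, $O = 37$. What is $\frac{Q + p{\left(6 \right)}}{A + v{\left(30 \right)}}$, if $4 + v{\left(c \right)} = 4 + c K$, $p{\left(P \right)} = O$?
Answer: $- \frac{1245}{1327} \approx -0.93821$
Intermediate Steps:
$K = 1$ ($K = \left(- \frac{1}{2}\right) \left(-2\right) = 1$)
$p{\left(P \right)} = 37$
$v{\left(c \right)} = c$ ($v{\left(c \right)} = -4 + \left(4 + c 1\right) = -4 + \left(4 + c\right) = c$)
$Q = -2527$
$\frac{Q + p{\left(6 \right)}}{A + v{\left(30 \right)}} = \frac{-2527 + 37}{2624 + 30} = - \frac{2490}{2654} = \left(-2490\right) \frac{1}{2654} = - \frac{1245}{1327}$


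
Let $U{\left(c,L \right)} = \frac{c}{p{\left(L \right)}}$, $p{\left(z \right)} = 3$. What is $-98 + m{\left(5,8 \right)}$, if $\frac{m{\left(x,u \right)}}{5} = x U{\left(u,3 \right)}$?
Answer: $- \frac{94}{3} \approx -31.333$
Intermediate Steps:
$U{\left(c,L \right)} = \frac{c}{3}$
$m{\left(x,u \right)} = \frac{5 u x}{3}$ ($m{\left(x,u \right)} = 5 x \frac{u}{3} = 5 \frac{u x}{3} = \frac{5 u x}{3}$)
$-98 + m{\left(5,8 \right)} = -98 + \frac{5}{3} \cdot 8 \cdot 5 = -98 + \frac{200}{3} = - \frac{94}{3}$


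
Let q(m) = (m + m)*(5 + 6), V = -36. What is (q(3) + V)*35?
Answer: 1050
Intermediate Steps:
q(m) = 22*m (q(m) = (2*m)*11 = 22*m)
(q(3) + V)*35 = (22*3 - 36)*35 = (66 - 36)*35 = 30*35 = 1050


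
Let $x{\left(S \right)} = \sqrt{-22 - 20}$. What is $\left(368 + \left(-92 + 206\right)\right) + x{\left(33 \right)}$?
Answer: $482 + i \sqrt{42} \approx 482.0 + 6.4807 i$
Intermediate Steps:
$x{\left(S \right)} = i \sqrt{42}$ ($x{\left(S \right)} = \sqrt{-42} = i \sqrt{42}$)
$\left(368 + \left(-92 + 206\right)\right) + x{\left(33 \right)} = \left(368 + \left(-92 + 206\right)\right) + i \sqrt{42} = \left(368 + 114\right) + i \sqrt{42} = 482 + i \sqrt{42}$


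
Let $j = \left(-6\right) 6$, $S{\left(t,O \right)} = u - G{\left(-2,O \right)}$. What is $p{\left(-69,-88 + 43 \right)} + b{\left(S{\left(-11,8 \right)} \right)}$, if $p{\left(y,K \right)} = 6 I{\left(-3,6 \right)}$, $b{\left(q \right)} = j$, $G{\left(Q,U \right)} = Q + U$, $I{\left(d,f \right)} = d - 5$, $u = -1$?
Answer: $-84$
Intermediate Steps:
$I{\left(d,f \right)} = -5 + d$
$S{\left(t,O \right)} = 1 - O$ ($S{\left(t,O \right)} = -1 - \left(-2 + O\right) = 1 - O$)
$j = -36$
$b{\left(q \right)} = -36$
$p{\left(y,K \right)} = -48$ ($p{\left(y,K \right)} = 6 \left(-5 - 3\right) = 6 \left(-8\right) = -48$)
$p{\left(-69,-88 + 43 \right)} + b{\left(S{\left(-11,8 \right)} \right)} = -48 - 36 = -84$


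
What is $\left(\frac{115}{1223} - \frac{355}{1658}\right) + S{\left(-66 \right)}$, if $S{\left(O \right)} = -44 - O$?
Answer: $\frac{44366653}{2027734} \approx 21.88$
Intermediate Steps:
$\left(\frac{115}{1223} - \frac{355}{1658}\right) + S{\left(-66 \right)} = \left(\frac{115}{1223} - \frac{355}{1658}\right) - -22 = \left(115 \cdot \frac{1}{1223} - \frac{355}{1658}\right) + \left(-44 + 66\right) = \left(\frac{115}{1223} - \frac{355}{1658}\right) + 22 = - \frac{243495}{2027734} + 22 = \frac{44366653}{2027734}$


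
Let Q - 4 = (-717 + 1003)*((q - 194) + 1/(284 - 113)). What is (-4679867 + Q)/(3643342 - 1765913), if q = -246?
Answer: -821774927/321040359 ≈ -2.5597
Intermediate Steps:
Q = -21517670/171 (Q = 4 + (-717 + 1003)*((-246 - 194) + 1/(284 - 113)) = 4 + 286*(-440 + 1/171) = 4 + 286*(-75239/171) = 4 - 21518354/171 = -21517670/171 ≈ -1.2583e+5)
(-4679867 + Q)/(3643342 - 1765913) = (-4679867 - 21517670/171)/(3643342 - 1765913) = -821774927/171/1877429 = -821774927/171*1/1877429 = -821774927/321040359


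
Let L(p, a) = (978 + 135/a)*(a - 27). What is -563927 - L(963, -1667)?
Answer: 1821477245/1667 ≈ 1.0927e+6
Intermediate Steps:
L(p, a) = (-27 + a)*(978 + 135/a) (L(p, a) = (978 + 135/a)*(-27 + a) = (-27 + a)*(978 + 135/a))
-563927 - L(963, -1667) = -563927 - (-26271 - 3645/(-1667) + 978*(-1667)) = -563927 - (-26271 - 3645*(-1/1667) - 1630326) = -563927 - (-26271 + 3645/1667 - 1630326) = -563927 - 1*(-2761543554/1667) = -563927 + 2761543554/1667 = 1821477245/1667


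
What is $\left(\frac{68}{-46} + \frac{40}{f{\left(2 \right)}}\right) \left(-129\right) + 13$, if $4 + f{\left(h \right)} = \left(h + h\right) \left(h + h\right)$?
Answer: $- \frac{5205}{23} \approx -226.3$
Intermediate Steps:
$f{\left(h \right)} = -4 + 4 h^{2}$ ($f{\left(h \right)} = -4 + \left(h + h\right) \left(h + h\right) = -4 + 2 h 2 h = -4 + 4 h^{2}$)
$\left(\frac{68}{-46} + \frac{40}{f{\left(2 \right)}}\right) \left(-129\right) + 13 = \left(\frac{68}{-46} + \frac{40}{-4 + 4 \cdot 2^{2}}\right) \left(-129\right) + 13 = \left(68 \left(- \frac{1}{46}\right) + \frac{40}{-4 + 4 \cdot 4}\right) \left(-129\right) + 13 = \left(- \frac{34}{23} + \frac{40}{-4 + 16}\right) \left(-129\right) + 13 = \left(- \frac{34}{23} + \frac{40}{12}\right) \left(-129\right) + 13 = \left(- \frac{34}{23} + 40 \cdot \frac{1}{12}\right) \left(-129\right) + 13 = \left(- \frac{34}{23} + \frac{10}{3}\right) \left(-129\right) + 13 = \frac{128}{69} \left(-129\right) + 13 = - \frac{5504}{23} + 13 = - \frac{5205}{23}$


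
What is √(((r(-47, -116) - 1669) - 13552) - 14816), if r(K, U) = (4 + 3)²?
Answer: 42*I*√17 ≈ 173.17*I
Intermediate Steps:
r(K, U) = 49 (r(K, U) = 7² = 49)
√(((r(-47, -116) - 1669) - 13552) - 14816) = √(((49 - 1669) - 13552) - 14816) = √((-1620 - 13552) - 14816) = √(-15172 - 14816) = √(-29988) = 42*I*√17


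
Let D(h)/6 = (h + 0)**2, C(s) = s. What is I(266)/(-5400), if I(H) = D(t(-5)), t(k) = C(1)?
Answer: -1/900 ≈ -0.0011111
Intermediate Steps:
t(k) = 1
D(h) = 6*h**2 (D(h) = 6*(h + 0)**2 = 6*h**2)
I(H) = 6 (I(H) = 6*1**2 = 6*1 = 6)
I(266)/(-5400) = 6/(-5400) = 6*(-1/5400) = -1/900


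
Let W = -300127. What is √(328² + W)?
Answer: I*√192543 ≈ 438.8*I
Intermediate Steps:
√(328² + W) = √(328² - 300127) = √(107584 - 300127) = √(-192543) = I*√192543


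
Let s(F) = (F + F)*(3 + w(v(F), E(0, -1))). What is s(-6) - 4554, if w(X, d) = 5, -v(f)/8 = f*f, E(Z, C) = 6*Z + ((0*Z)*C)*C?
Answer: -4650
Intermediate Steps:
E(Z, C) = 6*Z (E(Z, C) = 6*Z + (0*C)*C = 6*Z + 0*C = 6*Z + 0 = 6*Z)
v(f) = -8*f² (v(f) = -8*f*f = -8*f²)
s(F) = 16*F (s(F) = (F + F)*(3 + 5) = (2*F)*8 = 16*F)
s(-6) - 4554 = 16*(-6) - 4554 = -96 - 4554 = -4650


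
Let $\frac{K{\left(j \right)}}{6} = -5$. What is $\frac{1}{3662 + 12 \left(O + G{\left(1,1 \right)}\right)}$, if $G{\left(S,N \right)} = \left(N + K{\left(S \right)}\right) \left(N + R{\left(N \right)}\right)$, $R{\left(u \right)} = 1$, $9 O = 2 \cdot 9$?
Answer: $\frac{1}{2990} \approx 0.00033445$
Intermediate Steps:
$O = 2$ ($O = \frac{2 \cdot 9}{9} = \frac{1}{9} \cdot 18 = 2$)
$K{\left(j \right)} = -30$ ($K{\left(j \right)} = 6 \left(-5\right) = -30$)
$G{\left(S,N \right)} = \left(1 + N\right) \left(-30 + N\right)$ ($G{\left(S,N \right)} = \left(N - 30\right) \left(N + 1\right) = \left(-30 + N\right) \left(1 + N\right) = \left(1 + N\right) \left(-30 + N\right)$)
$\frac{1}{3662 + 12 \left(O + G{\left(1,1 \right)}\right)} = \frac{1}{3662 + 12 \left(2 - \left(59 - 1\right)\right)} = \frac{1}{3662 + 12 \left(2 - 58\right)} = \frac{1}{3662 + 12 \left(-56\right)} = \frac{1}{3662 - 672} = \frac{1}{2990}$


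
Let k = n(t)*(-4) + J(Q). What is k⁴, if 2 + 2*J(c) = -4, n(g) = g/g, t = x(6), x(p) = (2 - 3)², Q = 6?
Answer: 2401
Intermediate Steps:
x(p) = 1 (x(p) = (-1)² = 1)
t = 1
n(g) = 1
J(c) = -3 (J(c) = -1 + (½)*(-4) = -1 - 2 = -3)
k = -7 (k = 1*(-4) - 3 = -4 - 3 = -7)
k⁴ = (-7)⁴ = 2401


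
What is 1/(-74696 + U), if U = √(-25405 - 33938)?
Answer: -74696/5579551759 - I*√59343/5579551759 ≈ -1.3387e-5 - 4.366e-8*I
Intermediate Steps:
U = I*√59343 (U = √(-59343) = I*√59343 ≈ 243.6*I)
1/(-74696 + U) = 1/(-74696 + I*√59343)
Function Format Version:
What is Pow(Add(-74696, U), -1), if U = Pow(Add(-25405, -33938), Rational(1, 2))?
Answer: Add(Rational(-74696, 5579551759), Mul(Rational(-1, 5579551759), I, Pow(59343, Rational(1, 2)))) ≈ Add(-1.3387e-5, Mul(-4.3660e-8, I))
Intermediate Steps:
U = Mul(I, Pow(59343, Rational(1, 2))) (U = Pow(-59343, Rational(1, 2)) = Mul(I, Pow(59343, Rational(1, 2))) ≈ Mul(243.60, I))
Pow(Add(-74696, U), -1) = Pow(Add(-74696, Mul(I, Pow(59343, Rational(1, 2)))), -1)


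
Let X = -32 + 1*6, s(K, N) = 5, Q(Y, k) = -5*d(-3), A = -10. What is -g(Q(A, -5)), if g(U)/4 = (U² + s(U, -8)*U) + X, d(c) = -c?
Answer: -496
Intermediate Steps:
Q(Y, k) = -15 (Q(Y, k) = -(-5)*(-3) = -5*3 = -15)
X = -26 (X = -32 + 6 = -26)
g(U) = -104 + 4*U² + 20*U (g(U) = 4*((U² + 5*U) - 26) = 4*(-26 + U² + 5*U) = -104 + 4*U² + 20*U)
-g(Q(A, -5)) = -(-104 + 4*(-15)² + 20*(-15)) = -(-104 + 4*225 - 300) = -(-104 + 900 - 300) = -1*496 = -496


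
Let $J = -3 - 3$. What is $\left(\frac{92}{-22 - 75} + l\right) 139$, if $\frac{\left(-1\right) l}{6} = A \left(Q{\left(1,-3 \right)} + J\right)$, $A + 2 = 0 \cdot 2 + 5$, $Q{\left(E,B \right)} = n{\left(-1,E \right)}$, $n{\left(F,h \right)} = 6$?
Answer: $- \frac{12788}{97} \approx -131.83$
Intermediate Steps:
$Q{\left(E,B \right)} = 6$
$A = 3$ ($A = -2 + \left(0 \cdot 2 + 5\right) = -2 + \left(0 + 5\right) = -2 + 5 = 3$)
$J = -6$ ($J = -3 - 3 = -6$)
$l = 0$ ($l = - 6 \cdot 3 \left(6 - 6\right) = - 6 \cdot 3 \cdot 0 = \left(-6\right) 0 = 0$)
$\left(\frac{92}{-22 - 75} + l\right) 139 = \left(\frac{92}{-22 - 75} + 0\right) 139 = \left(\frac{92}{-97} + 0\right) 139 = \left(92 \left(- \frac{1}{97}\right) + 0\right) 139 = \left(- \frac{92}{97} + 0\right) 139 = \left(- \frac{92}{97}\right) 139 = - \frac{12788}{97}$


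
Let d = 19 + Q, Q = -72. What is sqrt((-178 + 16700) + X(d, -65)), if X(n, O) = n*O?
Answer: sqrt(19967) ≈ 141.30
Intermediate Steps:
d = -53 (d = 19 - 72 = -53)
X(n, O) = O*n
sqrt((-178 + 16700) + X(d, -65)) = sqrt((-178 + 16700) - 65*(-53)) = sqrt(16522 + 3445) = sqrt(19967)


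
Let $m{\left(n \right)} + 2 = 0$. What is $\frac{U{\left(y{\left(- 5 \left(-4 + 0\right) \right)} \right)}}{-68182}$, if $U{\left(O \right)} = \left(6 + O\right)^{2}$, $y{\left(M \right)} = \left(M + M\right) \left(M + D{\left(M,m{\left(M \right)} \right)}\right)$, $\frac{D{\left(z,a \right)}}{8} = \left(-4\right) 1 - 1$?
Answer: $- \frac{315218}{34091} \approx -9.2464$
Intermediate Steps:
$m{\left(n \right)} = -2$ ($m{\left(n \right)} = -2 + 0 = -2$)
$D{\left(z,a \right)} = -40$ ($D{\left(z,a \right)} = 8 \left(\left(-4\right) 1 - 1\right) = 8 \left(-4 - 1\right) = 8 \left(-5\right) = -40$)
$y{\left(M \right)} = 2 M \left(-40 + M\right)$ ($y{\left(M \right)} = \left(M + M\right) \left(M - 40\right) = 2 M \left(-40 + M\right)$)
$\frac{U{\left(y{\left(- 5 \left(-4 + 0\right) \right)} \right)}}{-68182} = \frac{\left(6 + 2 \left(- 5 \left(-4 + 0\right)\right) \left(-40 - 5 \left(-4 + 0\right)\right)\right)^{2}}{-68182} = \left(6 + 2 \left(\left(-5\right) \left(-4\right)\right) \left(-40 - -20\right)\right)^{2} \left(- \frac{1}{68182}\right) = \left(6 + 2 \cdot 20 \left(-40 + 20\right)\right)^{2} \left(- \frac{1}{68182}\right) = \left(6 + 2 \cdot 20 \left(-20\right)\right)^{2} \left(- \frac{1}{68182}\right) = \left(6 - 800\right)^{2} \left(- \frac{1}{68182}\right) = \left(-794\right)^{2} \left(- \frac{1}{68182}\right) = 630436 \left(- \frac{1}{68182}\right) = - \frac{315218}{34091}$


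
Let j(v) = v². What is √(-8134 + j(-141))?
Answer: √11747 ≈ 108.38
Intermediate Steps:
√(-8134 + j(-141)) = √(-8134 + (-141)²) = √(-8134 + 19881) = √11747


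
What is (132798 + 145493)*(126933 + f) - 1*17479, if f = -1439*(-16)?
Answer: 41731666008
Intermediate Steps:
f = 23024
(132798 + 145493)*(126933 + f) - 1*17479 = (132798 + 145493)*(126933 + 23024) - 1*17479 = 278291*149957 - 17479 = 41731683487 - 17479 = 41731666008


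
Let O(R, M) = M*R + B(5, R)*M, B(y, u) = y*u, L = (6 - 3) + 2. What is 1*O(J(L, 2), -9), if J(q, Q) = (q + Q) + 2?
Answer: -486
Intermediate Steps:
L = 5 (L = 3 + 2 = 5)
B(y, u) = u*y
J(q, Q) = 2 + Q + q (J(q, Q) = (Q + q) + 2 = 2 + Q + q)
O(R, M) = 6*M*R (O(R, M) = M*R + (R*5)*M = M*R + (5*R)*M = M*R + 5*M*R = 6*M*R)
1*O(J(L, 2), -9) = 1*(6*(-9)*(2 + 2 + 5)) = 1*(6*(-9)*9) = 1*(-486) = -486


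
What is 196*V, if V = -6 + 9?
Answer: 588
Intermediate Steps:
V = 3
196*V = 196*3 = 588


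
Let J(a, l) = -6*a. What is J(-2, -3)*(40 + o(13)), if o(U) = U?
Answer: 636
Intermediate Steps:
J(-2, -3)*(40 + o(13)) = (-6*(-2))*(40 + 13) = 12*53 = 636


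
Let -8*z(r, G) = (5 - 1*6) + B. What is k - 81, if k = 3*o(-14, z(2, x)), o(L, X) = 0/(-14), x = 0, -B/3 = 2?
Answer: -81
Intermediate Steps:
B = -6 (B = -3*2 = -6)
z(r, G) = 7/8 (z(r, G) = -((5 - 1*6) - 6)/8 = -((5 - 6) - 6)/8 = -(-1 - 6)/8 = -⅛*(-7) = 7/8)
o(L, X) = 0 (o(L, X) = 0*(-1/14) = 0)
k = 0 (k = 3*0 = 0)
k - 81 = 0 - 81 = -81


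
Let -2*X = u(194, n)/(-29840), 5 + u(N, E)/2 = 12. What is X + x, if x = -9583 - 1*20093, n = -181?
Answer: -885531833/29840 ≈ -29676.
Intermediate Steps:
u(N, E) = 14 (u(N, E) = -10 + 2*12 = -10 + 24 = 14)
x = -29676 (x = -9583 - 20093 = -29676)
X = 7/29840 (X = -7/(-29840) = -7*(-1)/29840 = -1/2*(-7/14920) = 7/29840 ≈ 0.00023458)
X + x = 7/29840 - 29676 = -885531833/29840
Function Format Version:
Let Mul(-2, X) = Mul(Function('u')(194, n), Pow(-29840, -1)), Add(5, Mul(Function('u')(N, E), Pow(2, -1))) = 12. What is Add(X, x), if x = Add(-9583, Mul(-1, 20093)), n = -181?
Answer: Rational(-885531833, 29840) ≈ -29676.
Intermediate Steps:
Function('u')(N, E) = 14 (Function('u')(N, E) = Add(-10, Mul(2, 12)) = Add(-10, 24) = 14)
x = -29676 (x = Add(-9583, -20093) = -29676)
X = Rational(7, 29840) (X = Mul(Rational(-1, 2), Mul(14, Pow(-29840, -1))) = Mul(Rational(-1, 2), Mul(14, Rational(-1, 29840))) = Mul(Rational(-1, 2), Rational(-7, 14920)) = Rational(7, 29840) ≈ 0.00023458)
Add(X, x) = Add(Rational(7, 29840), -29676) = Rational(-885531833, 29840)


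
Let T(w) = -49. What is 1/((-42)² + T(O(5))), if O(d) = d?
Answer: 1/1715 ≈ 0.00058309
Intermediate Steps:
1/((-42)² + T(O(5))) = 1/((-42)² - 49) = 1/(1764 - 49) = 1/1715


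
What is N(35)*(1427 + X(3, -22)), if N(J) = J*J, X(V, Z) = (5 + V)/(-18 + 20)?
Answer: 1752975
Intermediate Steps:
X(V, Z) = 5/2 + V/2 (X(V, Z) = (5 + V)/2 = (5 + V)*(1/2) = 5/2 + V/2)
N(J) = J**2
N(35)*(1427 + X(3, -22)) = 35**2*(1427 + (5/2 + (1/2)*3)) = 1225*(1427 + (5/2 + 3/2)) = 1225*(1427 + 4) = 1225*1431 = 1752975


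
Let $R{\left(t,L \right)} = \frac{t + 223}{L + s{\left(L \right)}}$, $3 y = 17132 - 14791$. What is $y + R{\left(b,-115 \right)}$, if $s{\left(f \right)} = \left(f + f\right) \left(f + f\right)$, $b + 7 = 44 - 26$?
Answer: $\frac{4576681}{5865} \approx 780.34$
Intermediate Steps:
$y = \frac{2341}{3}$ ($y = \frac{17132 - 14791}{3} = \frac{1}{3} \cdot 2341 = \frac{2341}{3} \approx 780.33$)
$b = 11$ ($b = -7 + \left(44 - 26\right) = -7 + 18 = 11$)
$s{\left(f \right)} = 4 f^{2}$ ($s{\left(f \right)} = 2 f 2 f = 4 f^{2}$)
$R{\left(t,L \right)} = \frac{223 + t}{L + 4 L^{2}}$ ($R{\left(t,L \right)} = \frac{t + 223}{L + 4 L^{2}} = \frac{223 + t}{L + 4 L^{2}}$)
$y + R{\left(b,-115 \right)} = \frac{2341}{3} + \frac{223 + 11}{\left(-115\right) \left(1 + 4 \left(-115\right)\right)} = \frac{2341}{3} - \frac{1}{115} \frac{1}{1 - 460} \cdot 234 = \frac{2341}{3} - \frac{1}{115} \frac{1}{-459} \cdot 234 = \frac{2341}{3} - \left(- \frac{1}{52785}\right) 234 = \frac{2341}{3} + \frac{26}{5865} = \frac{4576681}{5865}$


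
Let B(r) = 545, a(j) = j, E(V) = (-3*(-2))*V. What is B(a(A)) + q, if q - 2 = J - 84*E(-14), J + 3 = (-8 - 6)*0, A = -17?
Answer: 7600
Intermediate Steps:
E(V) = 6*V
J = -3 (J = -3 + (-8 - 6)*0 = -3 - 14*0 = -3 + 0 = -3)
q = 7055 (q = 2 + (-3 - 504*(-14)) = 2 + (-3 - 84*(-84)) = 2 + (-3 + 7056) = 2 + 7053 = 7055)
B(a(A)) + q = 545 + 7055 = 7600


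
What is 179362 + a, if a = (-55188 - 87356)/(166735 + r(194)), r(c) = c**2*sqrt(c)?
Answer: 44301420425630478/246994327999 - 5364785984*sqrt(194)/246994327999 ≈ 1.7936e+5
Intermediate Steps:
r(c) = c**(5/2)
a = -142544/(166735 + 37636*sqrt(194)) (a = (-55188 - 87356)/(166735 + 194**(5/2)) = -142544/(166735 + 37636*sqrt(194)) ≈ -0.20630)
179362 + a = 179362 + (23767073840/246994327999 - 5364785984*sqrt(194)/246994327999) = 44301420425630478/246994327999 - 5364785984*sqrt(194)/246994327999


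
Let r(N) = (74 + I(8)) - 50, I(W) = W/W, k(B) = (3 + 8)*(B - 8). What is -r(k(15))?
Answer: -25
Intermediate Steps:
k(B) = -88 + 11*B (k(B) = 11*(-8 + B) = -88 + 11*B)
I(W) = 1
r(N) = 25 (r(N) = (74 + 1) - 50 = 75 - 50 = 25)
-r(k(15)) = -1*25 = -25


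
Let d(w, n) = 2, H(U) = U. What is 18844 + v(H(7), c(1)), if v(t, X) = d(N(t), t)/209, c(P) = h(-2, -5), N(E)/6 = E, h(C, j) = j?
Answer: 3938398/209 ≈ 18844.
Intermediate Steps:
N(E) = 6*E
c(P) = -5
v(t, X) = 2/209
18844 + v(H(7), c(1)) = 18844 + 2/209 = 3938398/209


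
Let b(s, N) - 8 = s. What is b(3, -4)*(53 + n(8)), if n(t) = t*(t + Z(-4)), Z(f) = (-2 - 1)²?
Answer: 2079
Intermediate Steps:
Z(f) = 9 (Z(f) = (-3)² = 9)
b(s, N) = 8 + s
n(t) = t*(9 + t) (n(t) = t*(t + 9) = t*(9 + t))
b(3, -4)*(53 + n(8)) = (8 + 3)*(53 + 8*(9 + 8)) = 11*(53 + 8*17) = 11*(53 + 136) = 11*189 = 2079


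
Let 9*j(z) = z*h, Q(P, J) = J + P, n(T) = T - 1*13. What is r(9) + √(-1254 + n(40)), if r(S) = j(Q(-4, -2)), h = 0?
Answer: I*√1227 ≈ 35.029*I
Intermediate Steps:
n(T) = -13 + T (n(T) = T - 13 = -13 + T)
j(z) = 0 (j(z) = (z*0)/9 = (⅑)*0 = 0)
r(S) = 0
r(9) + √(-1254 + n(40)) = 0 + √(-1254 + (-13 + 40)) = 0 + √(-1254 + 27) = 0 + √(-1227) = 0 + I*√1227 = I*√1227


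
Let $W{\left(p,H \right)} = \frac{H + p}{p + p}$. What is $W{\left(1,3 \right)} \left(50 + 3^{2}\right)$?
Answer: $118$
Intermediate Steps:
$W{\left(p,H \right)} = \frac{H + p}{2 p}$
$W{\left(1,3 \right)} \left(50 + 3^{2}\right) = \frac{3 + 1}{2 \cdot 1} \left(50 + 3^{2}\right) = \frac{1}{2} \cdot 1 \cdot 4 \left(50 + 9\right) = 2 \cdot 59 = 118$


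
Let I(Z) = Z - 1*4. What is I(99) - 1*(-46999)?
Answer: 47094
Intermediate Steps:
I(Z) = -4 + Z (I(Z) = Z - 4 = -4 + Z)
I(99) - 1*(-46999) = (-4 + 99) - 1*(-46999) = 95 + 46999 = 47094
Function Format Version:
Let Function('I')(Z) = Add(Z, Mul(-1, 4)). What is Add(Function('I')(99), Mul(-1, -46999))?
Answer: 47094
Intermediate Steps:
Function('I')(Z) = Add(-4, Z) (Function('I')(Z) = Add(Z, -4) = Add(-4, Z))
Add(Function('I')(99), Mul(-1, -46999)) = Add(Add(-4, 99), Mul(-1, -46999)) = Add(95, 46999) = 47094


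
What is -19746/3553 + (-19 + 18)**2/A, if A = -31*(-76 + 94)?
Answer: -11021821/1982574 ≈ -5.5593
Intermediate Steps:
A = -558 (A = -31*18 = -558)
-19746/3553 + (-19 + 18)**2/A = -19746/3553 + (-19 + 18)**2/(-558) = -19746*1/3553 + (-1)**2*(-1/558) = -19746/3553 + 1*(-1/558) = -19746/3553 - 1/558 = -11021821/1982574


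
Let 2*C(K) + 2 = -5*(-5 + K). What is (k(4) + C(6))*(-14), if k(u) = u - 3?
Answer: 35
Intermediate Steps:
k(u) = -3 + u
C(K) = 23/2 - 5*K/2 (C(K) = -1 + (-5*(-5 + K))/2 = -1 + (25 - 5*K)/2 = -1 + (25/2 - 5*K/2) = 23/2 - 5*K/2)
(k(4) + C(6))*(-14) = ((-3 + 4) + (23/2 - 5/2*6))*(-14) = (1 + (23/2 - 15))*(-14) = (1 - 7/2)*(-14) = -5/2*(-14) = 35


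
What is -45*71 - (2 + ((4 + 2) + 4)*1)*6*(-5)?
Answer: -2835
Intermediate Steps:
-45*71 - (2 + ((4 + 2) + 4)*1)*6*(-5) = -3195 - (2 + (6 + 4)*1)*6*(-5) = -3195 - (2 + 10*1)*6*(-5) = -3195 - (2 + 10)*6*(-5) = -3195 - 12*6*(-5) = -3195 - 72*(-5) = -3195 - 1*(-360) = -3195 + 360 = -2835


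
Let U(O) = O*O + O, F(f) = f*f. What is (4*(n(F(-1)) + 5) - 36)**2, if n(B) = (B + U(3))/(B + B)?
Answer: 100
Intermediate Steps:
F(f) = f**2
U(O) = O + O**2 (U(O) = O**2 + O = O + O**2)
n(B) = (12 + B)/(2*B) (n(B) = (B + 3*(1 + 3))/(B + B) = (B + 3*4)/((2*B)) = (B + 12)*(1/(2*B)) = (12 + B)*(1/(2*B)) = (12 + B)/(2*B))
(4*(n(F(-1)) + 5) - 36)**2 = (4*((12 + (-1)**2)/(2*((-1)**2)) + 5) - 36)**2 = (4*((1/2)*(12 + 1)/1 + 5) - 36)**2 = (4*((1/2)*1*13 + 5) - 36)**2 = (4*(13/2 + 5) - 36)**2 = (4*(23/2) - 36)**2 = (46 - 36)**2 = 10**2 = 100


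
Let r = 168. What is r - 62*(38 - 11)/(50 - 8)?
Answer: 897/7 ≈ 128.14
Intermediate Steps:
r - 62*(38 - 11)/(50 - 8) = 168 - 62*(38 - 11)/(50 - 8) = 168 - 1674/42 = 168 - 62*9/14 = 168 - 279/7 = 897/7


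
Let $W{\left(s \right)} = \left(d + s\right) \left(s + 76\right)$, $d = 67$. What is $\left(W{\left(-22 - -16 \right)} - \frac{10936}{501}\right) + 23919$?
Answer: $\frac{14111753}{501} \approx 28167.0$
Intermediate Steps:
$W{\left(s \right)} = \left(67 + s\right) \left(76 + s\right)$ ($W{\left(s \right)} = \left(67 + s\right) \left(s + 76\right) = \left(67 + s\right) \left(76 + s\right)$)
$\left(W{\left(-22 - -16 \right)} - \frac{10936}{501}\right) + 23919 = \left(\left(5092 + \left(-22 - -16\right)^{2} + 143 \left(-22 - -16\right)\right) - \frac{10936}{501}\right) + 23919 = \left(\left(5092 + \left(-22 + 16\right)^{2} + 143 \left(-22 + 16\right)\right) - \frac{10936}{501}\right) + 23919 = \left(\left(5092 + \left(-6\right)^{2} + 143 \left(-6\right)\right) - \frac{10936}{501}\right) + 23919 = \left(\left(5092 + 36 - 858\right) - \frac{10936}{501}\right) + 23919 = \left(4270 - \frac{10936}{501}\right) + 23919 = \frac{2128334}{501} + 23919 = \frac{14111753}{501}$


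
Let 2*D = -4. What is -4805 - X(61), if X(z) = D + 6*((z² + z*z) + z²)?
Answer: -71781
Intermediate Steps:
D = -2 (D = (½)*(-4) = -2)
X(z) = -2 + 18*z² (X(z) = -2 + 6*((z² + z*z) + z²) = -2 + 6*((z² + z²) + z²) = -2 + 6*(2*z² + z²) = -2 + 6*(3*z²) = -2 + 18*z²)
-4805 - X(61) = -4805 - (-2 + 18*61²) = -4805 - (-2 + 18*3721) = -4805 - (-2 + 66978) = -4805 - 1*66976 = -4805 - 66976 = -71781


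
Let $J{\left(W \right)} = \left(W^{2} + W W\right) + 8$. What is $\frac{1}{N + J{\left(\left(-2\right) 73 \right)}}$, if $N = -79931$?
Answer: $- \frac{1}{37291} \approx -2.6816 \cdot 10^{-5}$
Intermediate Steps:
$J{\left(W \right)} = 8 + 2 W^{2}$ ($J{\left(W \right)} = \left(W^{2} + W^{2}\right) + 8 = 2 W^{2} + 8 = 8 + 2 W^{2}$)
$\frac{1}{N + J{\left(\left(-2\right) 73 \right)}} = \frac{1}{-79931 + \left(8 + 2 \left(\left(-2\right) 73\right)^{2}\right)} = \frac{1}{-79931 + \left(8 + 2 \left(-146\right)^{2}\right)} = \frac{1}{-79931 + \left(8 + 2 \cdot 21316\right)} = \frac{1}{-79931 + \left(8 + 42632\right)} = \frac{1}{-79931 + 42640} = \frac{1}{-37291} = - \frac{1}{37291}$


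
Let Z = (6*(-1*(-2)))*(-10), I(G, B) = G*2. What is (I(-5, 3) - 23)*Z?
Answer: 3960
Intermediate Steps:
I(G, B) = 2*G
Z = -120 (Z = (6*2)*(-10) = 12*(-10) = -120)
(I(-5, 3) - 23)*Z = (2*(-5) - 23)*(-120) = (-10 - 23)*(-120) = -33*(-120) = 3960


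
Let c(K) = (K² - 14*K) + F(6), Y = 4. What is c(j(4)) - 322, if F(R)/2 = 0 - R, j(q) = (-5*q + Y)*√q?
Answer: 1138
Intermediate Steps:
j(q) = √q*(4 - 5*q) (j(q) = (-5*q + 4)*√q = (4 - 5*q)*√q = √q*(4 - 5*q))
F(R) = -2*R (F(R) = 2*(0 - R) = 2*(-R) = -2*R)
c(K) = -12 + K² - 14*K (c(K) = (K² - 14*K) - 2*6 = (K² - 14*K) - 12 = -12 + K² - 14*K)
c(j(4)) - 322 = (-12 + (√4*(4 - 5*4))² - 14*√4*(4 - 5*4)) - 322 = (-12 + (2*(4 - 20))² - 28*(4 - 20)) - 322 = (-12 + (2*(-16))² - 28*(-16)) - 322 = (-12 + (-32)² - 14*(-32)) - 322 = (-12 + 1024 + 448) - 322 = 1460 - 322 = 1138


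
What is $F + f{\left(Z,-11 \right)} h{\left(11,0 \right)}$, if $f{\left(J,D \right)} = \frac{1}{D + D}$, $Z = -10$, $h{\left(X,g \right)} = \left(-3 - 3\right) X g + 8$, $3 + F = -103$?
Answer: $- \frac{1170}{11} \approx -106.36$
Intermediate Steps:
$F = -106$ ($F = -3 - 103 = -106$)
$h{\left(X,g \right)} = 8 - 6 X g$ ($h{\left(X,g \right)} = \left(-3 - 3\right) X g + 8 = - 6 X g + 8 = 8 - 6 X g$)
$f{\left(J,D \right)} = \frac{1}{2 D}$
$F + f{\left(Z,-11 \right)} h{\left(11,0 \right)} = -106 + \frac{1}{2 \left(-11\right)} \left(8 - 66 \cdot 0\right) = -106 + \frac{1}{2} \left(- \frac{1}{11}\right) \left(8 + 0\right) = -106 - \frac{4}{11} = - \frac{1170}{11}$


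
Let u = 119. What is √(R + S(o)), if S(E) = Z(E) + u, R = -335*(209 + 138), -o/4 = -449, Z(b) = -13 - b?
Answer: I*√117935 ≈ 343.42*I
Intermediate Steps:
o = 1796 (o = -4*(-449) = 1796)
R = -116245 (R = -335*347 = -116245)
S(E) = 106 - E (S(E) = (-13 - E) + 119 = 106 - E)
√(R + S(o)) = √(-116245 + (106 - 1*1796)) = √(-116245 + (106 - 1796)) = √(-116245 - 1690) = √(-117935) = I*√117935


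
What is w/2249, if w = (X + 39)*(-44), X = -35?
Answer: -176/2249 ≈ -0.078257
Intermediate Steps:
w = -176 (w = (-35 + 39)*(-44) = 4*(-44) = -176)
w/2249 = -176/2249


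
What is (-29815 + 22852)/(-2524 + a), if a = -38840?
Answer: 2321/13788 ≈ 0.16833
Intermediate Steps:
(-29815 + 22852)/(-2524 + a) = (-29815 + 22852)/(-2524 - 38840) = -6963/(-41364) = -6963*(-1/41364) = 2321/13788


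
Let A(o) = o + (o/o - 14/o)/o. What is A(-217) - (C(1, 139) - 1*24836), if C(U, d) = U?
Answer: 165605253/6727 ≈ 24618.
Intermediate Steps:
A(o) = o + (1 - 14/o)/o
A(-217) - (C(1, 139) - 1*24836) = (-14 - 217 + (-217)**3)/(-217)**2 - (1 - 1*24836) = (-14 - 217 - 10218313)/47089 - (1 - 24836) = (1/47089)*(-10218544) - 1*(-24835) = -1459792/6727 + 24835 = 165605253/6727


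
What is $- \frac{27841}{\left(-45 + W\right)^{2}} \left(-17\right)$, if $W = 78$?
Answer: $\frac{43027}{99} \approx 434.62$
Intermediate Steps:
$- \frac{27841}{\left(-45 + W\right)^{2}} \left(-17\right) = - \frac{27841}{\left(-45 + 78\right)^{2}} \left(-17\right) = - \frac{27841}{33^{2}} \left(-17\right) = - \frac{27841}{1089} \left(-17\right) = \left(-27841\right) \frac{1}{1089} \left(-17\right) = \left(- \frac{2531}{99}\right) \left(-17\right) = \frac{43027}{99}$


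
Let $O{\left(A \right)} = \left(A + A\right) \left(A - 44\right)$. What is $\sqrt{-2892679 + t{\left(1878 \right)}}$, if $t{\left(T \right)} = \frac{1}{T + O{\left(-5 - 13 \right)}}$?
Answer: $\frac{i \sqrt{48863422931790}}{4110} \approx 1700.8 i$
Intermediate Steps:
$O{\left(A \right)} = 2 A \left(-44 + A\right)$
$t{\left(T \right)} = \frac{1}{2232 + T}$ ($t{\left(T \right)} = \frac{1}{T + 2 \left(-5 - 13\right) \left(-44 - 18\right)} = \frac{1}{T + 2 \left(-18\right) \left(-44 - 18\right)} = \frac{1}{T + 2 \left(-18\right) \left(-62\right)} = \frac{1}{T + 2232} = \frac{1}{2232 + T}$)
$\sqrt{-2892679 + t{\left(1878 \right)}} = \sqrt{-2892679 + \frac{1}{2232 + 1878}} = \sqrt{-2892679 + \frac{1}{4110}} = \sqrt{- \frac{11888910689}{4110}} = \frac{i \sqrt{48863422931790}}{4110}$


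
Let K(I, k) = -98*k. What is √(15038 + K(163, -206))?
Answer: 3*√3914 ≈ 187.69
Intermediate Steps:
√(15038 + K(163, -206)) = √(15038 - 98*(-206)) = √(15038 + 20188) = √35226 = 3*√3914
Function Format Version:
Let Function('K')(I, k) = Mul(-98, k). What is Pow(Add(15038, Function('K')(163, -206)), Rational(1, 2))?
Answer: Mul(3, Pow(3914, Rational(1, 2))) ≈ 187.69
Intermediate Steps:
Pow(Add(15038, Function('K')(163, -206)), Rational(1, 2)) = Pow(Add(15038, Mul(-98, -206)), Rational(1, 2)) = Pow(Add(15038, 20188), Rational(1, 2)) = Pow(35226, Rational(1, 2)) = Mul(3, Pow(3914, Rational(1, 2)))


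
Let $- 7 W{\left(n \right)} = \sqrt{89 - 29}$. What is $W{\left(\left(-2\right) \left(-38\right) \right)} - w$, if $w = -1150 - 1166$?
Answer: $2316 - \frac{2 \sqrt{15}}{7} \approx 2314.9$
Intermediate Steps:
$W{\left(n \right)} = - \frac{2 \sqrt{15}}{7}$ ($W{\left(n \right)} = - \frac{\sqrt{89 - 29}}{7} = - \frac{\sqrt{60}}{7} = - \frac{2 \sqrt{15}}{7}$)
$w = -2316$
$W{\left(\left(-2\right) \left(-38\right) \right)} - w = - \frac{2 \sqrt{15}}{7} - -2316 = - \frac{2 \sqrt{15}}{7} + 2316 = 2316 - \frac{2 \sqrt{15}}{7}$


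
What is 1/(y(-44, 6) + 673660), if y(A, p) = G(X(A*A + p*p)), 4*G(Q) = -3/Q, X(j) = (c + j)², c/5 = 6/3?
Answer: 15713296/10585418983357 ≈ 1.4844e-6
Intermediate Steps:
c = 10 (c = 5*(6/3) = 5*(6*(⅓)) = 5*2 = 10)
X(j) = (10 + j)²
G(Q) = -3/(4*Q) (G(Q) = (-3/Q)/4 = -3/(4*Q))
y(A, p) = -3/(4*(10 + A² + p²)²) (y(A, p) = -3/(4*(10 + (A*A + p*p))²) = -3/(4*(10 + (A² + p²))²) = -3/(4*(10 + A² + p²)²))
1/(y(-44, 6) + 673660) = 1/(-3/(4*(10 + (-44)² + 6²)²) + 673660) = 1/(-3/(4*(10 + 1936 + 36)²) + 673660) = 1/(-¾/1982² + 673660) = 1/(-¾*1/3928324 + 673660) = 1/(-3/15713296 + 673660) = 1/(10585418983357/15713296) = 15713296/10585418983357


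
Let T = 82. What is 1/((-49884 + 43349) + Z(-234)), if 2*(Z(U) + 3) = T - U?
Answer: -1/6380 ≈ -0.00015674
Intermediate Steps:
Z(U) = 38 - U/2 (Z(U) = -3 + (82 - U)/2 = -3 + (41 - U/2) = 38 - U/2)
1/((-49884 + 43349) + Z(-234)) = 1/((-49884 + 43349) + (38 - ½*(-234))) = 1/(-6535 + (38 + 117)) = 1/(-6535 + 155) = 1/(-6380) = -1/6380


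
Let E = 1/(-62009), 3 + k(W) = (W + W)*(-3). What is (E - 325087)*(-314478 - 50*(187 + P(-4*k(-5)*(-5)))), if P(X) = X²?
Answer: 300436130829733152/62009 ≈ 4.8450e+12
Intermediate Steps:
k(W) = -3 - 6*W (k(W) = -3 + (W + W)*(-3) = -3 + (2*W)*(-3) = -3 - 6*W)
E = -1/62009 ≈ -1.6127e-5
(E - 325087)*(-314478 - 50*(187 + P(-4*k(-5)*(-5)))) = (-1/62009 - 325087)*(-314478 - 50*(187 + (-4*(-3 - 6*(-5))*(-5))²)) = -20158319784*(-314478 - 50*(187 + (-4*(-3 + 30)*(-5))²))/62009 = -20158319784*(-314478 - 50*(187 + (-4*27*(-5))²))/62009 = -20158319784*(-314478 - 50*(187 + (-108*(-5))²))/62009 = -20158319784*(-314478 - 50*(187 + 540²))/62009 = -20158319784*(-314478 - 50*(187 + 291600))/62009 = -20158319784*(-314478 - 50*291787)/62009 = -20158319784*(-314478 - 14589350)/62009 = -20158319784/62009*(-14903828) = 300436130829733152/62009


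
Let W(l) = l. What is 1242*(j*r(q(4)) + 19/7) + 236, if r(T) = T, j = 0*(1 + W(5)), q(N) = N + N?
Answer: 25250/7 ≈ 3607.1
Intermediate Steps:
q(N) = 2*N
j = 0 (j = 0*(1 + 5) = 0*6 = 0)
1242*(j*r(q(4)) + 19/7) + 236 = 1242*(0*(2*4) + 19/7) + 236 = 1242*(0*8 + 19*(1/7)) + 236 = 1242*(0 + 19/7) + 236 = 1242*(19/7) + 236 = 23598/7 + 236 = 25250/7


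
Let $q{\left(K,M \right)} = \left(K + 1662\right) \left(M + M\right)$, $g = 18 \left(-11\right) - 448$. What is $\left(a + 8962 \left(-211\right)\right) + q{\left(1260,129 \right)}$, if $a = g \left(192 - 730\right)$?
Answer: $-789558$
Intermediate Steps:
$g = -646$ ($g = -198 - 448 = -646$)
$a = 347548$ ($a = - 646 \left(192 - 730\right) = \left(-646\right) \left(-538\right) = 347548$)
$q{\left(K,M \right)} = 2 M \left(1662 + K\right)$ ($q{\left(K,M \right)} = \left(1662 + K\right) 2 M = 2 M \left(1662 + K\right)$)
$\left(a + 8962 \left(-211\right)\right) + q{\left(1260,129 \right)} = \left(347548 + 8962 \left(-211\right)\right) + 2 \cdot 129 \left(1662 + 1260\right) = \left(347548 - 1890982\right) + 2 \cdot 129 \cdot 2922 = -1543434 + 753876 = -789558$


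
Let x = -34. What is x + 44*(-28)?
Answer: -1266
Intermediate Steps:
x + 44*(-28) = -34 + 44*(-28) = -34 - 1232 = -1266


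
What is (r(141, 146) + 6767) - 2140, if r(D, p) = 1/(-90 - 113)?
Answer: 939280/203 ≈ 4627.0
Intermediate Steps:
r(D, p) = -1/203 (r(D, p) = 1/(-203) = -1/203)
(r(141, 146) + 6767) - 2140 = (-1/203 + 6767) - 2140 = 1373700/203 - 2140 = 939280/203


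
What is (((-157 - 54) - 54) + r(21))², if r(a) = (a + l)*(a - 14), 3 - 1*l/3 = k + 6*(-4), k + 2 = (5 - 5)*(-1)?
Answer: 241081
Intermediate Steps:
k = -2 (k = -2 + (5 - 5)*(-1) = -2 + 0*(-1) = -2 + 0 = -2)
l = 87 (l = 9 - 3*(-2 + 6*(-4)) = 9 - 3*(-2 - 24) = 9 - 3*(-26) = 9 + 78 = 87)
r(a) = (-14 + a)*(87 + a) (r(a) = (a + 87)*(a - 14) = (87 + a)*(-14 + a) = (-14 + a)*(87 + a))
(((-157 - 54) - 54) + r(21))² = (((-157 - 54) - 54) + (-1218 + 21² + 73*21))² = ((-211 - 54) + (-1218 + 441 + 1533))² = (-265 + 756)² = 491² = 241081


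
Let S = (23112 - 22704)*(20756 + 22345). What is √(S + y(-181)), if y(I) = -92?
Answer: 2*√4396279 ≈ 4193.5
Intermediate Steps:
S = 17585208 (S = 408*43101 = 17585208)
√(S + y(-181)) = √(17585208 - 92) = √17585116 = 2*√4396279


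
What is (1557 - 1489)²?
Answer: 4624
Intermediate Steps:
(1557 - 1489)² = 68² = 4624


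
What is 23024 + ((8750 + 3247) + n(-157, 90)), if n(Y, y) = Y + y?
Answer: 34954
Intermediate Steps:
23024 + ((8750 + 3247) + n(-157, 90)) = 23024 + ((8750 + 3247) + (-157 + 90)) = 23024 + (11997 - 67) = 23024 + 11930 = 34954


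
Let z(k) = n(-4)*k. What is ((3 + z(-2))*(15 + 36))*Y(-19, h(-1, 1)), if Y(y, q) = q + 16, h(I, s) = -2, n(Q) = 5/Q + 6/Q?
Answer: 6069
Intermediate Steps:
n(Q) = 11/Q
z(k) = -11*k/4 (z(k) = (11/(-4))*k = (11*(-¼))*k = -11*k/4)
Y(y, q) = 16 + q
((3 + z(-2))*(15 + 36))*Y(-19, h(-1, 1)) = ((3 - 11/4*(-2))*(15 + 36))*(16 - 2) = ((3 + 11/2)*51)*14 = ((17/2)*51)*14 = (867/2)*14 = 6069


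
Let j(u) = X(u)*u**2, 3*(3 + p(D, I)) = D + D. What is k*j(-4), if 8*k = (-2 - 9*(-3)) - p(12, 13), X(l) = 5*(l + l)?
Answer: -1600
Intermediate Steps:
X(l) = 10*l (X(l) = 5*(2*l) = 10*l)
p(D, I) = -3 + 2*D/3 (p(D, I) = -3 + (D + D)/3 = -3 + (2*D)/3 = -3 + 2*D/3)
j(u) = 10*u**3 (j(u) = (10*u)*u**2 = 10*u**3)
k = 5/2 (k = ((-2 - 9*(-3)) - (-3 + (2/3)*12))/8 = ((-2 + 27) - (-3 + 8))/8 = (25 - 1*5)/8 = (25 - 5)/8 = (1/8)*20 = 5/2 ≈ 2.5000)
k*j(-4) = 5*(10*(-4)**3)/2 = 5*(10*(-64))/2 = (5/2)*(-640) = -1600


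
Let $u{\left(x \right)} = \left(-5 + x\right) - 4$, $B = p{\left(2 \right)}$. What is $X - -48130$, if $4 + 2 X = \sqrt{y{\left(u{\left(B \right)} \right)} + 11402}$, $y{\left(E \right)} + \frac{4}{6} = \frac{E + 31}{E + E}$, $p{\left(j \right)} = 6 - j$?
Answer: $48128 + \frac{\sqrt{2564715}}{30} \approx 48181.0$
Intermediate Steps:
$B = 4$ ($B = 6 - 2 = 4$)
$u{\left(x \right)} = -9 + x$
$y{\left(E \right)} = - \frac{2}{3} + \frac{31 + E}{2 E}$ ($y{\left(E \right)} = - \frac{2}{3} + \frac{E + 31}{E + E} = - \frac{2}{3} + \frac{31 + E}{2 E}$)
$X = -2 + \frac{\sqrt{2564715}}{30}$ ($X = -2 + \frac{\sqrt{\frac{93 - \left(-9 + 4\right)}{6 \left(-9 + 4\right)} + 11402}}{2} = -2 + \frac{\sqrt{\frac{93 - -5}{6 \left(-5\right)} + 11402}}{2} = -2 + \frac{\sqrt{\frac{1}{6} \left(- \frac{1}{5}\right) \left(93 + 5\right) + 11402}}{2} = -2 + \frac{\sqrt{\frac{1}{6} \left(- \frac{1}{5}\right) 98 + 11402}}{2} = -2 + \frac{\sqrt{- \frac{49}{15} + 11402}}{2} = -2 + \frac{\sqrt{\frac{170981}{15}}}{2} = -2 + \frac{\frac{1}{15} \sqrt{2564715}}{2} = -2 + \frac{\sqrt{2564715}}{30} \approx 51.382$)
$X - -48130 = \left(-2 + \frac{\sqrt{2564715}}{30}\right) - -48130 = \left(-2 + \frac{\sqrt{2564715}}{30}\right) + 48130 = 48128 + \frac{\sqrt{2564715}}{30}$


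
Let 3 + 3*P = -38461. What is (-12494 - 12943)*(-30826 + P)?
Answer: 1110257218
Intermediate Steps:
P = -38464/3 (P = -1 + (⅓)*(-38461) = -1 - 38461/3 = -38464/3 ≈ -12821.)
(-12494 - 12943)*(-30826 + P) = (-12494 - 12943)*(-30826 - 38464/3) = -25437*(-130942/3) = 1110257218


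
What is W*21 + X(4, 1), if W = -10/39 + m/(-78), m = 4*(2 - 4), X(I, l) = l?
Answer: -29/13 ≈ -2.2308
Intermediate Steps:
m = -8 (m = 4*(-2) = -8)
W = -2/13 (W = -10/39 - 8/(-78) = -10*1/39 - 8*(-1/78) = -10/39 + 4/39 = -2/13 ≈ -0.15385)
W*21 + X(4, 1) = -2/13*21 + 1 = -42/13 + 1 = -29/13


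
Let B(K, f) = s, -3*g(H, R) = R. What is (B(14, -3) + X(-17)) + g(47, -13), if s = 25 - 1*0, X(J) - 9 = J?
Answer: 64/3 ≈ 21.333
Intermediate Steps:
g(H, R) = -R/3
X(J) = 9 + J
s = 25 (s = 25 + 0 = 25)
B(K, f) = 25
(B(14, -3) + X(-17)) + g(47, -13) = (25 + (9 - 17)) - ⅓*(-13) = (25 - 8) + 13/3 = 17 + 13/3 = 64/3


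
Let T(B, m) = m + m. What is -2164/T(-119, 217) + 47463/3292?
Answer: 6737527/714364 ≈ 9.4315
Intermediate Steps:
T(B, m) = 2*m
-2164/T(-119, 217) + 47463/3292 = -2164/(2*217) + 47463/3292 = -2164/434 + 47463*(1/3292) = -2164*1/434 + 47463/3292 = -1082/217 + 47463/3292 = 6737527/714364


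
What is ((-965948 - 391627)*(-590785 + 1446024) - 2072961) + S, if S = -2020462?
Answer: -1161055178848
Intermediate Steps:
((-965948 - 391627)*(-590785 + 1446024) - 2072961) + S = ((-965948 - 391627)*(-590785 + 1446024) - 2072961) - 2020462 = (-1357575*855239 - 2072961) - 2020462 = (-1161051085425 - 2072961) - 2020462 = -1161053158386 - 2020462 = -1161055178848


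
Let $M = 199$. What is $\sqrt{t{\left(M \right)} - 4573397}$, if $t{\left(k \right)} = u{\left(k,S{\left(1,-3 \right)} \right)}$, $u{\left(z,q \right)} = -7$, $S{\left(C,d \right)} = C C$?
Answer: $6 i \sqrt{127039} \approx 2138.6 i$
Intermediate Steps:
$S{\left(C,d \right)} = C^{2}$
$t{\left(k \right)} = -7$
$\sqrt{t{\left(M \right)} - 4573397} = \sqrt{-7 - 4573397} = \sqrt{-4573404} = 6 i \sqrt{127039}$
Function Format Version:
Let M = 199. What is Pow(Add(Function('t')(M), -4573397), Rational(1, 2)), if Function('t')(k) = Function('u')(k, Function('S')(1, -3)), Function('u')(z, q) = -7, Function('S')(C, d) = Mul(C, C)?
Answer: Mul(6, I, Pow(127039, Rational(1, 2))) ≈ Mul(2138.6, I)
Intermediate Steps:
Function('S')(C, d) = Pow(C, 2)
Function('t')(k) = -7
Pow(Add(Function('t')(M), -4573397), Rational(1, 2)) = Pow(Add(-7, -4573397), Rational(1, 2)) = Pow(-4573404, Rational(1, 2)) = Mul(6, I, Pow(127039, Rational(1, 2)))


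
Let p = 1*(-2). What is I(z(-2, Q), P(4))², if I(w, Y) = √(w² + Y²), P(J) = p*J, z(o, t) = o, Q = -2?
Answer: 68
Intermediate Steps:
p = -2
P(J) = -2*J
I(w, Y) = √(Y² + w²)
I(z(-2, Q), P(4))² = (√((-2*4)² + (-2)²))² = (√((-8)² + 4))² = (√(64 + 4))² = (√68)² = (2*√17)² = 68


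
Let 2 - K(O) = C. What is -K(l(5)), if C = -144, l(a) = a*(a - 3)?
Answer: -146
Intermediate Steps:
l(a) = a*(-3 + a)
K(O) = 146 (K(O) = 2 - 1*(-144) = 2 + 144 = 146)
-K(l(5)) = -1*146 = -146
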